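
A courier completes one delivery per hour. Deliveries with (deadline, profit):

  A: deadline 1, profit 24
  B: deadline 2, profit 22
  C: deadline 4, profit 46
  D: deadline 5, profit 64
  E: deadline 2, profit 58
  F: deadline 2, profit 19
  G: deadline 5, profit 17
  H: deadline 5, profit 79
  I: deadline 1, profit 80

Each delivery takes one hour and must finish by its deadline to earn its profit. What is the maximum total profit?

Sort by profit descending; place each in the latest free slot ≤ its deadline.
By profit: I(d1,80), H(d5,79), D(d5,64), E(d2,58), C(d4,46), A(d1,24), B(d2,22), F(d2,19), G(d5,17)
I→slot 1; H→slot 5; D→slot 4; E→slot 2; C→slot 3; A skipped; B skipped; F skipped; G skipped.
Profit = 80 + 58 + 46 + 64 + 79 = 327

327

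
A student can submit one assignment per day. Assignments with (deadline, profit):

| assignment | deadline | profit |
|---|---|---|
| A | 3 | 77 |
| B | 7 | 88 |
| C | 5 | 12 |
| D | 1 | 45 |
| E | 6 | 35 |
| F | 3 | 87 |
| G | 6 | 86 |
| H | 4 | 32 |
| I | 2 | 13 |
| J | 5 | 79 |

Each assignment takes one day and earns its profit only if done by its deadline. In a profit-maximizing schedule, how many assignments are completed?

Sort by profit descending; place each in the latest free slot ≤ its deadline.
By profit: B(d7,88), F(d3,87), G(d6,86), J(d5,79), A(d3,77), D(d1,45), E(d6,35), H(d4,32), I(d2,13), C(d5,12)
B→slot 7; F→slot 3; G→slot 6; J→slot 5; A→slot 2; D→slot 1; E→slot 4; H skipped; I skipped; C skipped.
7 of 10 scheduled.

7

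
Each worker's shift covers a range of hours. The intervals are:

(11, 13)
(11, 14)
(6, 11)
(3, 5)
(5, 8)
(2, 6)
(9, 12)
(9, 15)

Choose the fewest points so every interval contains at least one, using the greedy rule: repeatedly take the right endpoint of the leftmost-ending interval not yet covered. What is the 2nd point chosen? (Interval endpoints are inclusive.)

By right end: [3,5]  [2,6]  [5,8]  [6,11]  [9,12]  [11,13]  [11,14]  [9,15]
[3,5] uncovered → point at 5; [6,11] uncovered → point at 11.
Points: 5, 11 (2 total).

11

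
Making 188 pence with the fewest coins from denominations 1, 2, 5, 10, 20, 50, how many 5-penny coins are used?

188 = 3×50 + 1×20 + 1×10 + 1×5 + 1×2 + 1×1
Count of 5: 1

1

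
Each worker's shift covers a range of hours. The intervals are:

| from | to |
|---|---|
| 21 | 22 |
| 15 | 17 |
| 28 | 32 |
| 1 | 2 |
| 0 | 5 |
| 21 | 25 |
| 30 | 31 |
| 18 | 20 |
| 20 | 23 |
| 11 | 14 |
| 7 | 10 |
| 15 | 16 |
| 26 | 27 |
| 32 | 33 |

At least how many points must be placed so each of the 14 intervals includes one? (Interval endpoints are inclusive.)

9

Sort by right endpoint; whenever an interval is uncovered, place a point at its right end.
By right end: [1,2]  [0,5]  [7,10]  [11,14]  [15,16]  [15,17]  [18,20]  [21,22]  [20,23]  [21,25]  [26,27]  [30,31]  [28,32]  [32,33]
[1,2] uncovered → point at 2; [7,10] uncovered → point at 10; [11,14] uncovered → point at 14; [15,16] uncovered → point at 16; [18,20] uncovered → point at 20; [21,22] uncovered → point at 22; [26,27] uncovered → point at 27; [30,31] uncovered → point at 31; [32,33] uncovered → point at 33.
Points: 2, 10, 14, 16, 20, 22, 27, 31, 33 (9 total).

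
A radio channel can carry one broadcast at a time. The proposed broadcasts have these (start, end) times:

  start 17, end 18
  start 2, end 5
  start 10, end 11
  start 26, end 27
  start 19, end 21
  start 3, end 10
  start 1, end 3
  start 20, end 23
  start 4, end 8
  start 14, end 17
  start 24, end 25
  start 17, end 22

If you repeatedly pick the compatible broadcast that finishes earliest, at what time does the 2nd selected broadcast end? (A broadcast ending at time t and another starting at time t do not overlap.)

Greedy by earliest finish: after sorting by end time, pick each interval compatible with the last pick.
Sorted by end: (1,3)  (2,5)  (4,8)  (3,10)  (10,11)  (14,17)  (17,18)  (19,21)  (17,22)  (20,23)  (24,25)  (26,27)
take (1,3); take (4,8); skip (3,10); take (10,11); take (14,17); take (17,18); take (19,21); take (24,25); take (26,27).
Selected: (1,3) (4,8) (10,11) (14,17) (17,18) (19,21) (24,25) (26,27)

8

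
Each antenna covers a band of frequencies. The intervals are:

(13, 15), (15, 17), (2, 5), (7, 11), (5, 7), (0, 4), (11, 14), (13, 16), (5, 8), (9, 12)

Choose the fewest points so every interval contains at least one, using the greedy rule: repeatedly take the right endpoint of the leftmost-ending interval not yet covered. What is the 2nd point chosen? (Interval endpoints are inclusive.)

7

Sort by right endpoint; whenever an interval is uncovered, place a point at its right end.
By right end: [0,4]  [2,5]  [5,7]  [5,8]  [7,11]  [9,12]  [11,14]  [13,15]  [13,16]  [15,17]
[0,4] uncovered → point at 4; [5,7] uncovered → point at 7; [9,12] uncovered → point at 12; [13,15] uncovered → point at 15.
Points: 4, 7, 12, 15 (4 total).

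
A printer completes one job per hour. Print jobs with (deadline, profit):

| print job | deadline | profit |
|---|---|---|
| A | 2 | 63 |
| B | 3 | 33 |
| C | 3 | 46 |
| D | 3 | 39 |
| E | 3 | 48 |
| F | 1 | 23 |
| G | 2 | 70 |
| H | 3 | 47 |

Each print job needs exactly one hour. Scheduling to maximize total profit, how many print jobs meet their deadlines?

Sort by profit descending; place each in the latest free slot ≤ its deadline.
By profit: G(d2,70), A(d2,63), E(d3,48), H(d3,47), C(d3,46), D(d3,39), B(d3,33), F(d1,23)
G→slot 2; A→slot 1; E→slot 3; H skipped; C skipped; D skipped; B skipped; F skipped.
3 of 8 scheduled.

3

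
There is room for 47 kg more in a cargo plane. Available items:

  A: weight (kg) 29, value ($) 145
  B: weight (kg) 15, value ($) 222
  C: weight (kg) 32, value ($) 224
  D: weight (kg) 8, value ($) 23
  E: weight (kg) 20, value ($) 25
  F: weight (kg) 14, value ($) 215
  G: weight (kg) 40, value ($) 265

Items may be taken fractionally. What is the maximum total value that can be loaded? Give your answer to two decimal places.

563.00

Greedy by value/weight ratio, highest first.
Order: F (215/14=15.36) > B (222/15=14.80) > C (224/32=7.00) > G (265/40=6.62) > A (145/29=5.00) > D (23/8=2.88) > E (25/20=1.25)
Fill: take F (14 @ 215) → take B (15 @ 222) → take 18/32 of C → 126.00; 47/47 used.
Total value = 563.00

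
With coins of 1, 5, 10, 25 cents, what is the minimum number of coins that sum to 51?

Use the largest denomination that fits, subtract, and repeat.
51 − 2×25→1 − 1×1→0
Total coins = 2 + 1 = 3

3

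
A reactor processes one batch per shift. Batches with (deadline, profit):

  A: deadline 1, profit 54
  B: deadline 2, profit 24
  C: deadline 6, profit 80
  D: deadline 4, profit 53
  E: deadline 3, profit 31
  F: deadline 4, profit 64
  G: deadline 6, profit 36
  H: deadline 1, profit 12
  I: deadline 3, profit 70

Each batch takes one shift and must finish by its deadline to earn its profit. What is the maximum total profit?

357

Profit order: C=80 I=70 F=64 A=54 D=53 G=36 E=31 B=24 H=12
Assign: C→slot 6, I→slot 3, F→slot 4, A→slot 1, D→slot 2, G→slot 5, E skipped, B skipped, H skipped.
Slots: [1:A] [2:D] [3:I] [4:F] [5:G] [6:C]
Profit = 54 + 53 + 70 + 64 + 36 + 80 = 357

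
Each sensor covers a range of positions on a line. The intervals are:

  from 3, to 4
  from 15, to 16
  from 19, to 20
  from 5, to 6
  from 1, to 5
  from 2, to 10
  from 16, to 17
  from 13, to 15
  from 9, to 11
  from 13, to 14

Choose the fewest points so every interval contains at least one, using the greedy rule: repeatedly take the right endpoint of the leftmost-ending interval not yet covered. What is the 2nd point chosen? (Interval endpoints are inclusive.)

Sorted: [3,4] [1,5] [5,6] [2,10] [9,11] [13,14] [13,15] [15,16] [16,17] [19,20]
{[3,4],[1,5]} hit by 4; {[5,6],[2,10]} hit by 6; {[9,11]} hit by 11; {[13,14],[13,15]} hit by 14; {[15,16],[16,17]} hit by 16; {[19,20]} hit by 20.
Points: 4, 6, 11, 14, 16, 20 (6 total).

6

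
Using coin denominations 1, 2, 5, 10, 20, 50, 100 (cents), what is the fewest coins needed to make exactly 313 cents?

313 − 3×100→13 − 1×10→3 − 1×2→1 − 1×1→0
Total coins = 3 + 1 + 1 + 1 = 6

6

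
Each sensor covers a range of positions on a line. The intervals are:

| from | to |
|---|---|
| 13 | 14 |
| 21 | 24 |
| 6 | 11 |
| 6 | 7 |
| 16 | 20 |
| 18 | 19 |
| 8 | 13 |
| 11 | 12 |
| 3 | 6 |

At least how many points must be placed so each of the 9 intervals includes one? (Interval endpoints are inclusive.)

Sort by right endpoint; whenever an interval is uncovered, place a point at its right end.
Sorted: [3,6] [6,7] [6,11] [11,12] [8,13] [13,14] [18,19] [16,20] [21,24]
{[3,6],[6,7],[6,11]} hit by 6; {[11,12],[8,13]} hit by 12; {[13,14]} hit by 14; {[18,19],[16,20]} hit by 19; {[21,24]} hit by 24.
Points: 6, 12, 14, 19, 24 (5 total).

5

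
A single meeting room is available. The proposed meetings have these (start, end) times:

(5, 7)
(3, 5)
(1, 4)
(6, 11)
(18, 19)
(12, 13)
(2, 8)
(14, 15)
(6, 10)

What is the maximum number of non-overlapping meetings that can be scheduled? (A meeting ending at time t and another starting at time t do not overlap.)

5

By end time: (1,4), (3,5), (5,7), (2,8), (6,10), (6,11), (12,13), (14,15), (18,19).
Pick (1,4); next start ≥ 4 → (5,7); next start ≥ 7 → (12,13); next start ≥ 13 → (14,15); next start ≥ 15 → (18,19).
Selected 5 meetings.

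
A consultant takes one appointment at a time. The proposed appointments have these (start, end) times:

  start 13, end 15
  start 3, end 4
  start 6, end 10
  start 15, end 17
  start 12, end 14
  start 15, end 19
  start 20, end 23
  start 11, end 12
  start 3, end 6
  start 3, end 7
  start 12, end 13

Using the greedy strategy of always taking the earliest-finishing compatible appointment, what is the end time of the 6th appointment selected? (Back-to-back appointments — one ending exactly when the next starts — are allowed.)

17

By end time: (3,4), (3,6), (3,7), (6,10), (11,12), (12,13), (12,14), (13,15), (15,17), (15,19), (20,23).
Pick (3,4); next start ≥ 4 → (6,10); next start ≥ 10 → (11,12); next start ≥ 12 → (12,13); next start ≥ 13 → (13,15); next start ≥ 15 → (15,17); next start ≥ 17 → (20,23).
Selected: (3,4) (6,10) (11,12) (12,13) (13,15) (15,17) (20,23)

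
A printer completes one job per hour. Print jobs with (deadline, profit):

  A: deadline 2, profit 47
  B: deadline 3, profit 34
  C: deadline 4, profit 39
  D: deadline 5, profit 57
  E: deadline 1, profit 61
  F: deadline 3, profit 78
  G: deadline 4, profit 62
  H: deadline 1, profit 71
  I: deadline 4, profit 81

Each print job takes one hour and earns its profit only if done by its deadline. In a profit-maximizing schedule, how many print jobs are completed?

5

Take jobs in profit order; each goes to the latest open slot no later than its deadline.
By profit: I(d4,81), F(d3,78), H(d1,71), G(d4,62), E(d1,61), D(d5,57), A(d2,47), C(d4,39), B(d3,34)
I→slot 4; F→slot 3; H→slot 1; G→slot 2; E skipped; D→slot 5; A skipped; C skipped; B skipped.
5 of 9 scheduled.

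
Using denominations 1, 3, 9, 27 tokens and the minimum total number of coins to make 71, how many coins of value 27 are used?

Greedy: take as many of the largest coin as possible, then repeat with the remainder.
71 = 2×27 + 1×9 + 2×3 + 2×1
Count of 27: 2

2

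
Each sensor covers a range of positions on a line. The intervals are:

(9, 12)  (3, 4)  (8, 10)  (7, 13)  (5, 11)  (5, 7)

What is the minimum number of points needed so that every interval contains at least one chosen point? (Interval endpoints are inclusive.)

3

Process intervals by earliest right end; each time one isn't hit yet, stab at its right endpoint.
Sorted: [3,4] [5,7] [8,10] [5,11] [9,12] [7,13]
{[3,4]} hit by 4; {[5,7]} hit by 7; {[8,10],[5,11],[9,12],[7,13]} hit by 10.
Points: 4, 7, 10 (3 total).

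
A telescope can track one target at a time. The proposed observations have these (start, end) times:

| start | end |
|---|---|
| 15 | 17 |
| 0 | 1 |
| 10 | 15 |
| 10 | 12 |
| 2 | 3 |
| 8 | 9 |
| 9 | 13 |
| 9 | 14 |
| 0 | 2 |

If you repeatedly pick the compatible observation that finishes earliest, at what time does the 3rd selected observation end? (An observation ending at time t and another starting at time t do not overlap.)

Greedy by earliest finish: after sorting by end time, pick each interval compatible with the last pick.
By end time: (0,1), (0,2), (2,3), (8,9), (10,12), (9,13), (9,14), (10,15), (15,17).
Pick (0,1); next start ≥ 1 → (2,3); next start ≥ 3 → (8,9); next start ≥ 9 → (10,12); next start ≥ 12 → (15,17).
Selected: (0,1) (2,3) (8,9) (10,12) (15,17)

9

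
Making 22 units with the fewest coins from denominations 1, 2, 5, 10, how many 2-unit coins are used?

1

22 − 2×10→2 − 1×2→0
Count of 2: 1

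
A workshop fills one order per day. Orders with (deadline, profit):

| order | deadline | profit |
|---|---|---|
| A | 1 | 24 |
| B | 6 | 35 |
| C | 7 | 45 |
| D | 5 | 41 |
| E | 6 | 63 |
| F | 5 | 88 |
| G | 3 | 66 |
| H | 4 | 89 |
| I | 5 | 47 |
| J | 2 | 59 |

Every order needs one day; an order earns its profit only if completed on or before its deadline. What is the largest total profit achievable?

457

By profit: H(d4,89), F(d5,88), G(d3,66), E(d6,63), J(d2,59), I(d5,47), C(d7,45), D(d5,41), B(d6,35), A(d1,24)
H→slot 4; F→slot 5; G→slot 3; E→slot 6; J→slot 2; I→slot 1; C→slot 7; D skipped; B skipped; A skipped.
Profit = 47 + 59 + 66 + 89 + 88 + 63 + 45 = 457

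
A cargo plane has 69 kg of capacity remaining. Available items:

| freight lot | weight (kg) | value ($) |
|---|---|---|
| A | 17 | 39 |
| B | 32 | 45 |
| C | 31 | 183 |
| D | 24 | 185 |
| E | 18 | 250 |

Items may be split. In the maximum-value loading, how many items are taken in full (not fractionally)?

Order: E (250/18=13.89) > D (185/24=7.71) > C (183/31=5.90) > A (39/17=2.29) > B (45/32=1.41)
Fill: take E (18 @ 250) → take D (24 @ 185) → take 27/31 of C → 159.39; 69/69 used.
2 item(s) taken whole; one partial (take 27/31 of C).

2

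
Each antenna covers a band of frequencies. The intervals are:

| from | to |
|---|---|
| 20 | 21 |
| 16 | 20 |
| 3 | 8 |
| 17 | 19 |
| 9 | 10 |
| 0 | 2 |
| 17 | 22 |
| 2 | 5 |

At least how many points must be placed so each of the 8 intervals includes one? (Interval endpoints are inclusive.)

Sorted: [0,2] [2,5] [3,8] [9,10] [17,19] [16,20] [20,21] [17,22]
{[0,2],[2,5]} hit by 2; {[3,8]} hit by 8; {[9,10]} hit by 10; {[17,19],[16,20]} hit by 19; {[20,21],[17,22]} hit by 21.
Points: 2, 8, 10, 19, 21 (5 total).

5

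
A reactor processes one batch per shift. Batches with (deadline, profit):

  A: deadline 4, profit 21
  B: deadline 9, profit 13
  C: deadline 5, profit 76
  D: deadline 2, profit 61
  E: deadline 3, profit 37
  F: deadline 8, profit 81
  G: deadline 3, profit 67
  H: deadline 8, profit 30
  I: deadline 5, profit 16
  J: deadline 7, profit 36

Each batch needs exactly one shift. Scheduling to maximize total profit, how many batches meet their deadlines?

9

By profit: F(d8,81), C(d5,76), G(d3,67), D(d2,61), E(d3,37), J(d7,36), H(d8,30), A(d4,21), I(d5,16), B(d9,13)
F→slot 8; C→slot 5; G→slot 3; D→slot 2; E→slot 1; J→slot 7; H→slot 6; A→slot 4; I skipped; B→slot 9.
9 of 10 scheduled.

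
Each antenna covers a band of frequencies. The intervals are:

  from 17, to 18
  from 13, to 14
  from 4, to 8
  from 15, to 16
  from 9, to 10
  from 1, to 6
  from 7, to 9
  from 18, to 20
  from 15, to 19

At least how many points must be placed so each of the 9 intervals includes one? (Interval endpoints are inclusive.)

5

Sorted: [1,6] [4,8] [7,9] [9,10] [13,14] [15,16] [17,18] [15,19] [18,20]
{[1,6],[4,8]} hit by 6; {[7,9],[9,10]} hit by 9; {[13,14]} hit by 14; {[15,16]} hit by 16; {[17,18],[15,19],[18,20]} hit by 18.
Points: 6, 9, 14, 16, 18 (5 total).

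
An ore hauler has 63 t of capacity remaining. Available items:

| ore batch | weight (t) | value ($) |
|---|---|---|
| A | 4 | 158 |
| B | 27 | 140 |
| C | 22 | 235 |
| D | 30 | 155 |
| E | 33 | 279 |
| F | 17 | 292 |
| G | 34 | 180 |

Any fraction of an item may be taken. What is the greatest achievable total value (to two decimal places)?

Greedy by value/weight ratio, highest first.
Order: A (158/4=39.50) > F (292/17=17.18) > C (235/22=10.68) > E (279/33=8.45) > G (180/34=5.29) > B (140/27=5.19) > D (155/30=5.17)
Fill: take A (4 @ 158) → take F (17 @ 292) → take C (22 @ 235) → take 20/33 of E → 169.09; 63/63 used.
Total value = 854.09

854.09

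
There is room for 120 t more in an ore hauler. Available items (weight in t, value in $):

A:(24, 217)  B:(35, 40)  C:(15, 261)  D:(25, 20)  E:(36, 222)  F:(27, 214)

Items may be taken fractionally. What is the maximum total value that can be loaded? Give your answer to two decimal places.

Ratios (sorted): C 17.40, A 9.04, F 7.93, E 6.17, B 1.14, D 0.80
take C (15 @ 261); take A (24 @ 217); take F (27 @ 214); take E (36 @ 222); take 18/35 of B → 20.57. Capacity used 120/120.
Total value = 934.57

934.57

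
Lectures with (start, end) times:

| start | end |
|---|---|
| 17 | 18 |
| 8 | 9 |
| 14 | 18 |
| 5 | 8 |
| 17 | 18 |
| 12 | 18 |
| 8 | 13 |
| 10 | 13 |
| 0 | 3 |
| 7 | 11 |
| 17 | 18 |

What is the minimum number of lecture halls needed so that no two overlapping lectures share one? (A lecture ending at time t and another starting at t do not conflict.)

5

Events (time:±→running): 0:+→1 3:-→0 5:+→1 7:+→2 8:-→1 8:+→2 8:+→3 9:-→2 10:+→3 11:-→2 12:+→3 13:-→2 13:-→1 14:+→2 17:+→3 17:+→4 17:+→5 … peak 5.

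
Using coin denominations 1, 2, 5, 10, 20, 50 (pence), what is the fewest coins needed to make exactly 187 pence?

7

Use the largest denomination that fits, subtract, and repeat.
187 − 3×50→37 − 1×20→17 − 1×10→7 − 1×5→2 − 1×2→0
Total coins = 3 + 1 + 1 + 1 + 1 = 7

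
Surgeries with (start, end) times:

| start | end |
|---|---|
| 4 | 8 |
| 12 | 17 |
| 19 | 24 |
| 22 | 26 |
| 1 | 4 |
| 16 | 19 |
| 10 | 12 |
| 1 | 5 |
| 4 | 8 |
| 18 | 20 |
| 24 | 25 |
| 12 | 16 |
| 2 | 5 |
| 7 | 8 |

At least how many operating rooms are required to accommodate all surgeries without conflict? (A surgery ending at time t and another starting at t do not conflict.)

Count concurrent intervals with a sweep; the peak is the room count.
starts: [1, 1, 2, 4, 4, 7, 10, 12, 12, 16, 18, 19, 22, 24]
ends:   [4, 5, 5, 8, 8, 8, 12, 16, 17, 19, 20, 24, 25, 26]
s1→1 s1→2 s2→3 e4→2 s4→3 s4→4  — peak 4.

4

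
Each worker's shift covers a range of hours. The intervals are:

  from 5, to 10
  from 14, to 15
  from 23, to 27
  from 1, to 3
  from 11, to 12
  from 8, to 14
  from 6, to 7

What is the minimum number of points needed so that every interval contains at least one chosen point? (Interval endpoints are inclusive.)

Sorted: [1,3] [6,7] [5,10] [11,12] [8,14] [14,15] [23,27]
{[1,3]} hit by 3; {[6,7],[5,10]} hit by 7; {[11,12],[8,14]} hit by 12; {[14,15]} hit by 15; {[23,27]} hit by 27.
Points: 3, 7, 12, 15, 27 (5 total).

5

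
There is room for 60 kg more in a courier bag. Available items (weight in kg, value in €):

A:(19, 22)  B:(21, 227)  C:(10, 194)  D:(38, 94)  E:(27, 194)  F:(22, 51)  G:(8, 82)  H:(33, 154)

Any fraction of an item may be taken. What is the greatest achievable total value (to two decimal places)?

Greedy by value/weight ratio, highest first.
Order: C (194/10=19.40) > B (227/21=10.81) > G (82/8=10.25) > E (194/27=7.19) > H (154/33=4.67) > D (94/38=2.47) > F (51/22=2.32) > A (22/19=1.16)
Fill: take C (10 @ 194) → take B (21 @ 227) → take G (8 @ 82) → take 21/27 of E → 150.89; 60/60 used.
Total value = 653.89

653.89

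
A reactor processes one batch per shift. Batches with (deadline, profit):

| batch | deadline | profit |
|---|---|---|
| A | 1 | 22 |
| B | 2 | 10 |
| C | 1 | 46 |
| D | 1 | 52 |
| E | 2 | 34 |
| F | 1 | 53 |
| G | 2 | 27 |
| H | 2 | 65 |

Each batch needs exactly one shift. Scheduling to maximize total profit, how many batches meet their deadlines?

2

Sort by profit descending; place each in the latest free slot ≤ its deadline.
By profit: H(d2,65), F(d1,53), D(d1,52), C(d1,46), E(d2,34), G(d2,27), A(d1,22), B(d2,10)
H→slot 2; F→slot 1; D skipped; C skipped; E skipped; G skipped; A skipped; B skipped.
2 of 8 scheduled.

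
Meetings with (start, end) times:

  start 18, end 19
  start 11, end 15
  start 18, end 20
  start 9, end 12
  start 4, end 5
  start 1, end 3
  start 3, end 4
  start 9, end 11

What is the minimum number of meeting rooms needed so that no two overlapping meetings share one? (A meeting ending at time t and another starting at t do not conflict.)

Count concurrent intervals with a sweep; the peak is the room count.
Events (time:±→running): 1:+→1 3:-→0 3:+→1 4:-→0 4:+→1 5:-→0 9:+→1 9:+→2 … peak 2.

2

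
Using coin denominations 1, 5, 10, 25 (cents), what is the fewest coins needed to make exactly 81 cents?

81 = 3×25 + 1×5 + 1×1
Total coins = 3 + 1 + 1 = 5

5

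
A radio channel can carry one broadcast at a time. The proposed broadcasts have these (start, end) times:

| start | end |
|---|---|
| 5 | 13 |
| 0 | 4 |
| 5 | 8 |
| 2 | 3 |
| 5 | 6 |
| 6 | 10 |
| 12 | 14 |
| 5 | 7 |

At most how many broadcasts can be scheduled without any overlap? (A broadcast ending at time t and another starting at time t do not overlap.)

4

Order by finish time; keep every interval that doesn't clash with the previous kept one.
By end time: (2,3), (0,4), (5,6), (5,7), (5,8), (6,10), (5,13), (12,14).
Pick (2,3); next start ≥ 3 → (5,6); next start ≥ 6 → (6,10); next start ≥ 10 → (12,14).
Selected 4 broadcasts.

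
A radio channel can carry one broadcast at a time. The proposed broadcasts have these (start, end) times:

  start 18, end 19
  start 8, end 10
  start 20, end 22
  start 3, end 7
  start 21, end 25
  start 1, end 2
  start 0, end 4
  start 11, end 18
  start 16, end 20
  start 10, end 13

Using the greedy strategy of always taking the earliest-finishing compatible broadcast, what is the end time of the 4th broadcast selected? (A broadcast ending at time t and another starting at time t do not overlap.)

Sorted by end: (1,2)  (0,4)  (3,7)  (8,10)  (10,13)  (11,18)  (18,19)  (16,20)  (20,22)  (21,25)
take (1,2); take (3,7); take (8,10); take (10,13); skip (11,18); take (18,19); take (20,22).
Selected: (1,2) (3,7) (8,10) (10,13) (18,19) (20,22)

13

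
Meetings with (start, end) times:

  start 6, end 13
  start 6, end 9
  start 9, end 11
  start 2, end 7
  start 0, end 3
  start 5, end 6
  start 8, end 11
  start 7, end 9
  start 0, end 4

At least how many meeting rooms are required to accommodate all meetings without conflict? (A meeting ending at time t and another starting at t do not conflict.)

Events (time:±→running): 0:+→1 0:+→2 2:+→3 3:-→2 4:-→1 5:+→2 6:-→1 6:+→2 6:+→3 7:-→2 7:+→3 8:+→4 … peak 4.

4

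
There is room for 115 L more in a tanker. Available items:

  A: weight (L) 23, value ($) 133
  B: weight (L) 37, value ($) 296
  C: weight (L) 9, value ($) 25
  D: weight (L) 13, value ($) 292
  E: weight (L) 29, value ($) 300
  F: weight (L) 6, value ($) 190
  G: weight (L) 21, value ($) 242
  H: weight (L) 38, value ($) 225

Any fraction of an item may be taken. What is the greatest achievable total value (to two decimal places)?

1373.29

Sort by value per unit weight and fill in that order.
Ratios (sorted): F 31.67, D 22.46, G 11.52, E 10.34, B 8.00, H 5.92, A 5.78, C 2.78
take F (6 @ 190); take D (13 @ 292); take G (21 @ 242); take E (29 @ 300); take B (37 @ 296); take 9/38 of H → 53.29. Capacity used 115/115.
Total value = 1373.29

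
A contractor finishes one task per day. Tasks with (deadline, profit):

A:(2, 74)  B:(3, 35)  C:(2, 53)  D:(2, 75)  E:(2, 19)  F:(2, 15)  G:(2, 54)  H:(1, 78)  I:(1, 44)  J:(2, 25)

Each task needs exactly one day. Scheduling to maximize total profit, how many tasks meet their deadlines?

Take jobs in profit order; each goes to the latest open slot no later than its deadline.
By profit: H(d1,78), D(d2,75), A(d2,74), G(d2,54), C(d2,53), I(d1,44), B(d3,35), J(d2,25), E(d2,19), F(d2,15)
H→slot 1; D→slot 2; A skipped; G skipped; C skipped; I skipped; B→slot 3; J skipped; E skipped; F skipped.
3 of 10 scheduled.

3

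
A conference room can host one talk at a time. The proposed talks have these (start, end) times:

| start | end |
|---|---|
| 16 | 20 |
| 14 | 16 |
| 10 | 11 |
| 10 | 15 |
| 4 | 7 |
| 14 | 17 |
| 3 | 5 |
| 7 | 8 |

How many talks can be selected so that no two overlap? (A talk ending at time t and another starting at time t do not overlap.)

5

Greedy by earliest finish: after sorting by end time, pick each interval compatible with the last pick.
By end time: (3,5), (4,7), (7,8), (10,11), (10,15), (14,16), (14,17), (16,20).
Pick (3,5); next start ≥ 5 → (7,8); next start ≥ 8 → (10,11); next start ≥ 11 → (14,16); next start ≥ 16 → (16,20).
Selected 5 talks.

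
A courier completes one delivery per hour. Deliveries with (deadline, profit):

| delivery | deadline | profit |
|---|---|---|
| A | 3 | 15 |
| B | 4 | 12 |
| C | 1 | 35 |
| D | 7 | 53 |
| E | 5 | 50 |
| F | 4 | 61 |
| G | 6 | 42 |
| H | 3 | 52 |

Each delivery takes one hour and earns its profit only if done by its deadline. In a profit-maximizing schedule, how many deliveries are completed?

Profit order: F=61 D=53 H=52 E=50 G=42 C=35 A=15 B=12
Assign: F→slot 4, D→slot 7, H→slot 3, E→slot 5, G→slot 6, C→slot 1, A→slot 2, B skipped.
Slots: [1:C] [2:A] [3:H] [4:F] [5:E] [6:G] [7:D]
7 of 8 scheduled.

7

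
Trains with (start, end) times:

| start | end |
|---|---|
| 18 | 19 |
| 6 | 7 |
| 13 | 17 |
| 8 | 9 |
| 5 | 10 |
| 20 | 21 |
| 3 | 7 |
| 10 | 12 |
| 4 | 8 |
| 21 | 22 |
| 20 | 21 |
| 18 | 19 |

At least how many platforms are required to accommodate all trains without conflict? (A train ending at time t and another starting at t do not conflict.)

starts: [3, 4, 5, 6, 8, 10, 13, 18, 18, 20, 20, 21]
ends:   [7, 7, 8, 9, 10, 12, 17, 19, 19, 21, 21, 22]
s3→1 s4→2 s5→3 s6→4  — peak 4.

4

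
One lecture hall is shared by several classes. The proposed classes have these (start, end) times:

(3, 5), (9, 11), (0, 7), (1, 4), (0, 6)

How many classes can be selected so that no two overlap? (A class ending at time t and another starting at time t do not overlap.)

Greedy by earliest finish: after sorting by end time, pick each interval compatible with the last pick.
Sorted by end: (1,4)  (3,5)  (0,6)  (0,7)  (9,11)
take (1,4); take (9,11).
Selected 2 classes.

2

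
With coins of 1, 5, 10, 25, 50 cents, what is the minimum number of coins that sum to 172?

7

Use the largest denomination that fits, subtract, and repeat.
172 = 3×50 + 2×10 + 2×1
Total coins = 3 + 2 + 2 = 7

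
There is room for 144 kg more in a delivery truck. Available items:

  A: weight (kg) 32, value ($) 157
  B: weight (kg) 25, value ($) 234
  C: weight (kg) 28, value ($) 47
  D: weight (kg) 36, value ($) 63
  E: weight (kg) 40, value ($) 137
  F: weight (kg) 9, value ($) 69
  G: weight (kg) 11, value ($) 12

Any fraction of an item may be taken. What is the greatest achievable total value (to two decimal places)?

663.36

Greedy by value/weight ratio, highest first.
Order: B (234/25=9.36) > F (69/9=7.67) > A (157/32=4.91) > E (137/40=3.42) > D (63/36=1.75) > C (47/28=1.68) > G (12/11=1.09)
Fill: take B (25 @ 234) → take F (9 @ 69) → take A (32 @ 157) → take E (40 @ 137) → take D (36 @ 63) → take 2/28 of C → 3.36; 144/144 used.
Total value = 663.36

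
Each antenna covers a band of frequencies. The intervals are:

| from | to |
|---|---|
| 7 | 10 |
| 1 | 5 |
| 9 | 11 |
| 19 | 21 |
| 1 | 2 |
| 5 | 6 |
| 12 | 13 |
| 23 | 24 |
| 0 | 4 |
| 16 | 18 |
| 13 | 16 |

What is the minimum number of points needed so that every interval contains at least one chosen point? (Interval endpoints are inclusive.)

Process intervals by earliest right end; each time one isn't hit yet, stab at its right endpoint.
By right end: [1,2]  [0,4]  [1,5]  [5,6]  [7,10]  [9,11]  [12,13]  [13,16]  [16,18]  [19,21]  [23,24]
[1,2] uncovered → point at 2; [5,6] uncovered → point at 6; [7,10] uncovered → point at 10; [12,13] uncovered → point at 13; [16,18] uncovered → point at 18; [19,21] uncovered → point at 21; [23,24] uncovered → point at 24.
Points: 2, 6, 10, 13, 18, 21, 24 (7 total).

7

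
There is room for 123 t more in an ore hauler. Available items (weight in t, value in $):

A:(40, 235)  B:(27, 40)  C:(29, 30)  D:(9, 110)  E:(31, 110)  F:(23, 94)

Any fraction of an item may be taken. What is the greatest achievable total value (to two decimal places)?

578.63

Sort by value per unit weight and fill in that order.
Order: D (110/9=12.22) > A (235/40=5.88) > F (94/23=4.09) > E (110/31=3.55) > B (40/27=1.48) > C (30/29=1.03)
Fill: take D (9 @ 110) → take A (40 @ 235) → take F (23 @ 94) → take E (31 @ 110) → take 20/27 of B → 29.63; 123/123 used.
Total value = 578.63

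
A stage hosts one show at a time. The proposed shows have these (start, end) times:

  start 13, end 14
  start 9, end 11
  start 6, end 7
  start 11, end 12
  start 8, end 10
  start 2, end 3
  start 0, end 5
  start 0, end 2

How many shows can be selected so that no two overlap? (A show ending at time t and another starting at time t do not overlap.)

6

Sorted by end: (0,2)  (2,3)  (0,5)  (6,7)  (8,10)  (9,11)  (11,12)  (13,14)
take (0,2); take (2,3); skip (0,5); take (6,7); take (8,10); take (11,12); take (13,14).
Selected 6 shows.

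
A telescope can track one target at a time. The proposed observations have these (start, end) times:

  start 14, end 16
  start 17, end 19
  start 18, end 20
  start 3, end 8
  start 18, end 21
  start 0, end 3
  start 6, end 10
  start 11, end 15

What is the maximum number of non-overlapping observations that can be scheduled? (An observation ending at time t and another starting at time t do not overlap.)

Order by finish time; keep every interval that doesn't clash with the previous kept one.
By end time: (0,3), (3,8), (6,10), (11,15), (14,16), (17,19), (18,20), (18,21).
Pick (0,3); next start ≥ 3 → (3,8); next start ≥ 8 → (11,15); next start ≥ 15 → (17,19).
Selected 4 observations.

4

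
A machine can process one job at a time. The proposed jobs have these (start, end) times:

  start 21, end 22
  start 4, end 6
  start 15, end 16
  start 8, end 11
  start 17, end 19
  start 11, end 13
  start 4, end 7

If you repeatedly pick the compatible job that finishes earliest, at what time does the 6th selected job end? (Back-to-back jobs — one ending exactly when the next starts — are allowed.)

Greedy by earliest finish: after sorting by end time, pick each interval compatible with the last pick.
By end time: (4,6), (4,7), (8,11), (11,13), (15,16), (17,19), (21,22).
Pick (4,6); next start ≥ 6 → (8,11); next start ≥ 11 → (11,13); next start ≥ 13 → (15,16); next start ≥ 16 → (17,19); next start ≥ 19 → (21,22).
Selected: (4,6) (8,11) (11,13) (15,16) (17,19) (21,22)

22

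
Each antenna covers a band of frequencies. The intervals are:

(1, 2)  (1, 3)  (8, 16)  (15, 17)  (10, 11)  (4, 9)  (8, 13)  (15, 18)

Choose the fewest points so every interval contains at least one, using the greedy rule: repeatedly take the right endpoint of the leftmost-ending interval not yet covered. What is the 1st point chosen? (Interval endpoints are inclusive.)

2

Sorted: [1,2] [1,3] [4,9] [10,11] [8,13] [8,16] [15,17] [15,18]
{[1,2],[1,3]} hit by 2; {[4,9]} hit by 9; {[10,11],[8,13],[8,16]} hit by 11; {[15,17],[15,18]} hit by 17.
Points: 2, 9, 11, 17 (4 total).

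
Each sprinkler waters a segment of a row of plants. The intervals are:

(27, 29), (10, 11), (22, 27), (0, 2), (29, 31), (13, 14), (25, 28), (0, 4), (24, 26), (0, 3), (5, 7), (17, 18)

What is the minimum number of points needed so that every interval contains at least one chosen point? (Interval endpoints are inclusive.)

Sort by right endpoint; whenever an interval is uncovered, place a point at its right end.
Sorted: [0,2] [0,3] [0,4] [5,7] [10,11] [13,14] [17,18] [24,26] [22,27] [25,28] [27,29] [29,31]
{[0,2],[0,3],[0,4]} hit by 2; {[5,7]} hit by 7; {[10,11]} hit by 11; {[13,14]} hit by 14; {[17,18]} hit by 18; {[24,26],[22,27],[25,28]} hit by 26; {[27,29],[29,31]} hit by 29.
Points: 2, 7, 11, 14, 18, 26, 29 (7 total).

7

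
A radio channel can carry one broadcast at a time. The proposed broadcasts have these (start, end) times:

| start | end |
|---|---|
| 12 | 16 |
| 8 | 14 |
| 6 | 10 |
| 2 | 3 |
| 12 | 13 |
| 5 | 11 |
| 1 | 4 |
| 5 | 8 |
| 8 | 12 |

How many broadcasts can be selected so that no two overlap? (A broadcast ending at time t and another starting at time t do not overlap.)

Sort by end time and greedily take each interval whose start is ≥ the last chosen end.
Sorted by end: (2,3)  (1,4)  (5,8)  (6,10)  (5,11)  (8,12)  (12,13)  (8,14)  (12,16)
take (2,3); take (5,8); skip (6,10); skip (5,11); take (8,12); take (12,13); skip (8,14); skip (12,16).
Selected 4 broadcasts.

4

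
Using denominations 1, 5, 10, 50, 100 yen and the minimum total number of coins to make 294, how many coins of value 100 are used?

2

Use the largest denomination that fits, subtract, and repeat.
294 = 2×100 + 1×50 + 4×10 + 4×1
Count of 100: 2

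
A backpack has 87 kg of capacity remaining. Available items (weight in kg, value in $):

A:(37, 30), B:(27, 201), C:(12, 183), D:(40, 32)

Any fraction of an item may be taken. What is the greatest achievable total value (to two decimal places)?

422.80

Order: C (183/12=15.25) > B (201/27=7.44) > A (30/37=0.81) > D (32/40=0.80)
Fill: take C (12 @ 183) → take B (27 @ 201) → take A (37 @ 30) → take 11/40 of D → 8.80; 87/87 used.
Total value = 422.80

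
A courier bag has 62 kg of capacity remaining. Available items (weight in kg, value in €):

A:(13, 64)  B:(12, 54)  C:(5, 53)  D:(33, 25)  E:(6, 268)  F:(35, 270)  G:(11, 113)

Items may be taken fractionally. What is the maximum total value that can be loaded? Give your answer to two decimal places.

728.62

Ratios (sorted): E 44.67, C 10.60, G 10.27, F 7.71, A 4.92, B 4.50, D 0.76
take E (6 @ 268); take C (5 @ 53); take G (11 @ 113); take F (35 @ 270); take 5/13 of A → 24.62. Capacity used 62/62.
Total value = 728.62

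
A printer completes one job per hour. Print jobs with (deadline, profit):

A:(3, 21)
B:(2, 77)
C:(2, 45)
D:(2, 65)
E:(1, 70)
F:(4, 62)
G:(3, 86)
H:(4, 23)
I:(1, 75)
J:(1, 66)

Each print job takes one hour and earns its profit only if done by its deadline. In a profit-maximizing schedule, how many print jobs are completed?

Sort by profit descending; place each in the latest free slot ≤ its deadline.
Profit order: G=86 B=77 I=75 E=70 J=66 D=65 F=62 C=45 H=23 A=21
Assign: G→slot 3, B→slot 2, I→slot 1, E skipped, J skipped, D skipped, F→slot 4, C skipped, H skipped, A skipped.
Slots: [1:I] [2:B] [3:G] [4:F]
4 of 10 scheduled.

4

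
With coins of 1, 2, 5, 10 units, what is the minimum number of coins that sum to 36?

5

Greedy: take as many of the largest coin as possible, then repeat with the remainder.
36 = 3×10 + 1×5 + 1×1
Total coins = 3 + 1 + 1 = 5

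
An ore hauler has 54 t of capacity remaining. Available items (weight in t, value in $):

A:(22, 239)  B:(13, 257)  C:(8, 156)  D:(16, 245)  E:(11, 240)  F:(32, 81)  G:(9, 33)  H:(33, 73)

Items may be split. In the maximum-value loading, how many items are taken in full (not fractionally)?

Sort by value per unit weight and fill in that order.
Ratios (sorted): E 21.82, B 19.77, C 19.50, D 15.31, A 10.86, G 3.67, F 2.53, H 2.21
take E (11 @ 240); take B (13 @ 257); take C (8 @ 156); take D (16 @ 245); take 6/22 of A → 65.18. Capacity used 54/54.
4 item(s) taken whole; one partial (take 6/22 of A).

4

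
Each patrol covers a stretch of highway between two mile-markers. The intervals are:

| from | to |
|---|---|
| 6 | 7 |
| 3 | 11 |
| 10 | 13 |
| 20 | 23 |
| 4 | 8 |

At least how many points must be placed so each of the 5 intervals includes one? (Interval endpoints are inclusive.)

3

Process intervals by earliest right end; each time one isn't hit yet, stab at its right endpoint.
By right end: [6,7]  [4,8]  [3,11]  [10,13]  [20,23]
[6,7] uncovered → point at 7; [10,13] uncovered → point at 13; [20,23] uncovered → point at 23.
Points: 7, 13, 23 (3 total).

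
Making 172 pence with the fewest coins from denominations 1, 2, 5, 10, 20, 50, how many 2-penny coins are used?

172 = 3×50 + 1×20 + 1×2
Count of 2: 1

1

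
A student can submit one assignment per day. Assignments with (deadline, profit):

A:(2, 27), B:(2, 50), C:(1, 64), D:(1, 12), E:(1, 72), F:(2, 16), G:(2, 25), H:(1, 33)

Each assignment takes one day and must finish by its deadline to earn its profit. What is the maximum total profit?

122

Sort by profit descending; place each in the latest free slot ≤ its deadline.
By profit: E(d1,72), C(d1,64), B(d2,50), H(d1,33), A(d2,27), G(d2,25), F(d2,16), D(d1,12)
E→slot 1; C skipped; B→slot 2; H skipped; A skipped; G skipped; F skipped; D skipped.
Profit = 72 + 50 = 122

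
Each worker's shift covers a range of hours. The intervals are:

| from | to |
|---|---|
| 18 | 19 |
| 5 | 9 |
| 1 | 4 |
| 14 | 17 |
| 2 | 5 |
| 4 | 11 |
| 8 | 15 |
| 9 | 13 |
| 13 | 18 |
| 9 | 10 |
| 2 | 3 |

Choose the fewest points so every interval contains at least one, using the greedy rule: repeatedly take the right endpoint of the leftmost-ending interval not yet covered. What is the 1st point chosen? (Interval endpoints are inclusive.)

Process intervals by earliest right end; each time one isn't hit yet, stab at its right endpoint.
Sorted: [2,3] [1,4] [2,5] [5,9] [9,10] [4,11] [9,13] [8,15] [14,17] [13,18] [18,19]
{[2,3],[1,4],[2,5]} hit by 3; {[5,9],[9,10],[4,11],[9,13],[8,15]} hit by 9; {[14,17],[13,18]} hit by 17; {[18,19]} hit by 19.
Points: 3, 9, 17, 19 (4 total).

3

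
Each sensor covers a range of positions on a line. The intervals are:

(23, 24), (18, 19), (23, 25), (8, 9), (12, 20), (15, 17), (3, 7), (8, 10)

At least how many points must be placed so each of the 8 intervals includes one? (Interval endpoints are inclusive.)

5

Process intervals by earliest right end; each time one isn't hit yet, stab at its right endpoint.
By right end: [3,7]  [8,9]  [8,10]  [15,17]  [18,19]  [12,20]  [23,24]  [23,25]
[3,7] uncovered → point at 7; [8,9] uncovered → point at 9; [15,17] uncovered → point at 17; [18,19] uncovered → point at 19; [23,24] uncovered → point at 24.
Points: 7, 9, 17, 19, 24 (5 total).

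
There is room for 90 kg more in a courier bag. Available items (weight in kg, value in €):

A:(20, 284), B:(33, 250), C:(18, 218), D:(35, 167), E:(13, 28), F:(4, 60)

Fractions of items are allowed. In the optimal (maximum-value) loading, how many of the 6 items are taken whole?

Greedy by value/weight ratio, highest first.
Order: F (60/4=15.00) > A (284/20=14.20) > C (218/18=12.11) > B (250/33=7.58) > D (167/35=4.77) > E (28/13=2.15)
Fill: take F (4 @ 60) → take A (20 @ 284) → take C (18 @ 218) → take B (33 @ 250) → take 15/35 of D → 71.57; 90/90 used.
4 item(s) taken whole; one partial (take 15/35 of D).

4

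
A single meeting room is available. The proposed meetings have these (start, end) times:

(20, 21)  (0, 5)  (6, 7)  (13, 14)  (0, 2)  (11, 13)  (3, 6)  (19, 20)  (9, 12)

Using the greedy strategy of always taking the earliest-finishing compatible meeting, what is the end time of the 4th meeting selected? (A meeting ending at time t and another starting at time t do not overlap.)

12

Sort by end time and greedily take each interval whose start is ≥ the last chosen end.
Sorted by end: (0,2)  (0,5)  (3,6)  (6,7)  (9,12)  (11,13)  (13,14)  (19,20)  (20,21)
take (0,2); take (3,6); take (6,7); take (9,12); take (13,14); take (19,20); take (20,21).
Selected: (0,2) (3,6) (6,7) (9,12) (13,14) (19,20) (20,21)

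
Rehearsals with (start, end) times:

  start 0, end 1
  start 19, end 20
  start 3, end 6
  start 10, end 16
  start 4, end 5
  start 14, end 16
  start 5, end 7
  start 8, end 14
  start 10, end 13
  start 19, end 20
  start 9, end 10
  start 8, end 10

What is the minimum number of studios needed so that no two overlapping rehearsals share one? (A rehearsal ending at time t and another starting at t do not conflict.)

3

The answer is the maximum number of intervals overlapping at any instant.
Events (time:±→running): 0:+→1 1:-→0 3:+→1 4:+→2 5:-→1 5:+→2 6:-→1 7:-→0 8:+→1 8:+→2 9:+→3 … peak 3.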